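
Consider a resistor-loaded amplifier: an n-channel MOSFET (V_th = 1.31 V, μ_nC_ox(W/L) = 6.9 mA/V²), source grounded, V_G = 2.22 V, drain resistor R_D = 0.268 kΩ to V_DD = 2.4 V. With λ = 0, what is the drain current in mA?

V_GS = V_G = 2.22 V, so V_ov = 2.22 − 1.31 = 0.91 V.
Assume saturation: I_D = ½ k_n V_ov² = 0.5 × 6.9 × 0.91² = 2.86 mA, giving V_DS = V_DD − I_D R_D = 2.4 − 2.86 × 0.268 = 1.63 V.
V_DS = 1.63 V ≥ V_ov = 0.91 V, confirming saturation.

I_D = 2.86 mA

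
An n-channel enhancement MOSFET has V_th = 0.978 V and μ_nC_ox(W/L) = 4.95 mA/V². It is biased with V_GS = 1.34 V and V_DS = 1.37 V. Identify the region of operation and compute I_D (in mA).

V_ov = V_GS − V_th = 1.34 − 0.978 = 0.362 V.
Since V_DS = 1.37 V ≥ V_ov = 0.362 V, the device is in saturation.
I_D = ½ k_n V_ov² = 0.5 × 4.95 × 0.362² = 0.324 mA.

Saturation; I_D = 0.324 mA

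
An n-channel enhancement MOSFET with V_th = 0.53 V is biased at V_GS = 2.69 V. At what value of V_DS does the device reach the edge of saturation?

V_DS,sat = 2.16 V

The boundary between triode and saturation is V_DS = V_GS − V_th = V_ov.
V_ov = 2.69 − 0.53 = 2.16 V.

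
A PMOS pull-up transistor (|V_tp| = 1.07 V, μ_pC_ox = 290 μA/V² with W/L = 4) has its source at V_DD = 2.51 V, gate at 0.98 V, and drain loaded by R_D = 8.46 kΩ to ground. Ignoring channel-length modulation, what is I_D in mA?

I_D = 0.123 mA

V_SG = V_DD − V_G = 2.51 − 0.98 = 1.53 V, so V_ov = 1.53 − 1.07 = 0.46 V.
k_p = μ_pC_ox · (W/L) = 1.16 mA/V².
Assume saturation: I_D = ½ k_p V_ov² = 0.5 × 1.16 × 0.46² = 0.123 mA, giving V_SD = V_DD − I_D R_D = 2.51 − 0.123 × 8.46 = 1.47 V.
V_SD = 1.47 V ≥ V_ov = 0.46 V, confirming saturation.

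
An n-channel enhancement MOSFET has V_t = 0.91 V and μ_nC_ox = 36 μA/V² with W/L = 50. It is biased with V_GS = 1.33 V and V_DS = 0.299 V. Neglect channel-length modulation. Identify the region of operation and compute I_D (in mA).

k_n = μ_nC_ox · (W/L) = 1.8 mA/V².
V_ov = V_GS − V_t = 1.33 − 0.91 = 0.42 V.
Since V_DS = 0.299 V < V_ov = 0.42 V, the device is in the triode region.
I_D = k_n [V_ov · V_DS − ½ V_DS²] = 1.8 × [0.42 × 0.299 − 0.5 × 0.299²] = 0.146 mA.

Triode; I_D = 0.146 mA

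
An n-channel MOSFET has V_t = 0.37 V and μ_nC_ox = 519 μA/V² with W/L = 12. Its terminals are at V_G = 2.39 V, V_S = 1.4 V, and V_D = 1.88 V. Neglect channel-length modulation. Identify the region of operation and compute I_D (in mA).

Triode; I_D = 1.14 mA

V_GS = V_G − V_S = 2.39 − 1.4 = 0.99 V; V_DS = V_D − V_S = 1.88 − 1.4 = 0.48 V.
k_n = μ_nC_ox · (W/L) = 6.228 mA/V².
V_ov = V_GS − V_t = 0.99 − 0.37 = 0.62 V.
Since V_DS = 0.48 V < V_ov = 0.62 V, the device is in the triode region.
I_D = k_n [V_ov · V_DS − ½ V_DS²] = 6.228 × [0.62 × 0.48 − 0.5 × 0.48²] = 1.14 mA.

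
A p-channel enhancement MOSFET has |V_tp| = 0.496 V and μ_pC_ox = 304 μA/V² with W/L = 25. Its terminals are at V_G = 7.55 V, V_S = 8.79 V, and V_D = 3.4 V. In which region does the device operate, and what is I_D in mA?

Saturation; I_D = 2.10 mA

V_SG = V_S − V_G = 8.79 − 7.55 = 1.24 V; V_SD = V_S − V_D = 8.79 − 3.4 = 5.39 V.
k_p = μ_pC_ox · (W/L) = 7.6 mA/V².
V_ov = V_SG − |V_tp| = 1.24 − 0.496 = 0.744 V.
Since V_SD = 5.39 V ≥ V_ov = 0.744 V, the device is in saturation.
I_D = ½ k_p V_ov² = 0.5 × 7.6 × 0.744² = 2.1 mA.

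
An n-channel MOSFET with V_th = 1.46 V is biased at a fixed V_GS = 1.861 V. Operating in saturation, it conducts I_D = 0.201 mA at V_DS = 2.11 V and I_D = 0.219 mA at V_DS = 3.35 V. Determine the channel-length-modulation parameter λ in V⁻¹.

λ = 0.0852 V⁻¹

With V_GS fixed, I_D ∝ (1 + λ V_DS) in saturation, so I_D2/I_D1 = (1 + λ V_DS2)/(1 + λ V_DS1).
0.219/0.201 = 1.09 = (1 + 3.35 λ)/(1 + 2.11 λ).
Solving: λ (I_D1 V_DS2 − I_D2 V_DS1) = I_D2 − I_D1, so λ = (0.219 − 0.201) / (0.201 × 3.35 − 0.219 × 2.11) = 0.018 / 0.211 = 0.0852 V⁻¹.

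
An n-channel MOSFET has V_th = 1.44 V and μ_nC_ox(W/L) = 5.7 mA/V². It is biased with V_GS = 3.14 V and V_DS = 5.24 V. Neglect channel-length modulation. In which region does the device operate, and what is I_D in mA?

V_ov = V_GS − V_th = 3.14 − 1.44 = 1.7 V.
Since V_DS = 5.24 V ≥ V_ov = 1.7 V, the device is in saturation.
I_D = ½ k_n V_ov² = 0.5 × 5.7 × 1.7² = 8.24 mA.

Saturation; I_D = 8.24 mA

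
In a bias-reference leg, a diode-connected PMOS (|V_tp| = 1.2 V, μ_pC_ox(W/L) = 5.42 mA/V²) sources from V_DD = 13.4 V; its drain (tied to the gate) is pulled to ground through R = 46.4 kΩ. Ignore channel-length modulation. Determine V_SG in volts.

With gate tied to drain, V_SG = V_SD ≥ V_SG − |V_tp|, so the device is in saturation.
KCL at the drain: ½ k_p (V_SG − |V_tp|)² = (V_DD − V_SG)/R.
Let x = V_SG − 1.2. Then 126 x² + x − 12.2 = 0, giving x = 0.308 V (positive root), so V_SG = 1.51 V.
I_D = (V_DD − V_SG)/R = (13.4 − 1.51) / 46.4 = 0.256 mA.

V_SG = 1.51 V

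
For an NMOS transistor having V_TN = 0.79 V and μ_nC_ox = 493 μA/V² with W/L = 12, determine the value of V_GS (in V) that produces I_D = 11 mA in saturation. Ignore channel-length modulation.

V_GS = 2.72 V

k_n = μ_nC_ox · (W/L) = 5.916 mA/V².
In saturation I_D = ½ k_n (V_GS − V_TN)², so V_GS − V_TN = √(2 I_D / k_n) = √(2 × 11 / 5.916) = 1.93 V.
V_GS = 0.79 + 1.93 = 2.72 V.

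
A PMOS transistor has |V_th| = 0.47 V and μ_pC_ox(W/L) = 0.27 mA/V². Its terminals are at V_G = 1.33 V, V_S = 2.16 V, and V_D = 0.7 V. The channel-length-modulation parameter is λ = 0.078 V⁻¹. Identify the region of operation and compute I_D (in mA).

V_SG = V_S − V_G = 2.16 − 1.33 = 0.83 V; V_SD = V_S − V_D = 2.16 − 0.7 = 1.46 V.
V_ov = V_SG − |V_th| = 0.83 − 0.47 = 0.36 V.
Since V_SD = 1.46 V ≥ V_ov = 0.36 V, the device is in saturation.
I_D = ½ k_p V_ov² (1 + λ V_SD) = 0.5 × 0.27 × 0.36² × (1 + 0.078 × 1.46) = 0.0195 mA.

Saturation; I_D = 0.0195 mA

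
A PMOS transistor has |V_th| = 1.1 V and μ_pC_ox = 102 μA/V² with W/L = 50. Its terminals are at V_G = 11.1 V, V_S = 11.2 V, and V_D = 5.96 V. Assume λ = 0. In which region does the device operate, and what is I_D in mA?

Cutoff; I_D = 0 mA

V_SG = V_S − V_G = 11.2 − 11.1 = 0.1 V; V_SD = V_S − V_D = 11.2 − 5.96 = 5.24 V.
V_SG = 0.1 V < |V_th| = 1.1 V, so the transistor is in cutoff.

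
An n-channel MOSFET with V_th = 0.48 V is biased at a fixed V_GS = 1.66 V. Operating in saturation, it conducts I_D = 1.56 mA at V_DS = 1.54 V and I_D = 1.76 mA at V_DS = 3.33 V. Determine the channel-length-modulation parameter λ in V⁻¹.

λ = 0.0805 V⁻¹

With V_GS fixed, I_D ∝ (1 + λ V_DS) in saturation, so I_D2/I_D1 = (1 + λ V_DS2)/(1 + λ V_DS1).
1.76/1.56 = 1.128 = (1 + 3.33 λ)/(1 + 1.54 λ).
Solving: λ (I_D1 V_DS2 − I_D2 V_DS1) = I_D2 − I_D1, so λ = (1.76 − 1.56) / (1.56 × 3.33 − 1.76 × 1.54) = 0.2 / 2.48 = 0.0805 V⁻¹.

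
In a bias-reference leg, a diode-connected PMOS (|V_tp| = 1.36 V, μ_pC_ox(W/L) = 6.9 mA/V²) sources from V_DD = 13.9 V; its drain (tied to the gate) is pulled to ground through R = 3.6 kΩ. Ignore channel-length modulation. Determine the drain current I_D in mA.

With gate tied to drain, V_SG = V_SD ≥ V_SG − |V_tp|, so the device is in saturation.
KCL at the drain: ½ k_p (V_SG − |V_tp|)² = (V_DD − V_SG)/R.
Let x = V_SG − 1.36. Then 12.4 x² + x − 12.54 = 0, giving x = 0.965 V (positive root), so V_SG = 2.33 V.
I_D = (V_DD − V_SG)/R = (13.9 − 2.33) / 3.6 = 3.22 mA.

I_D = 3.22 mA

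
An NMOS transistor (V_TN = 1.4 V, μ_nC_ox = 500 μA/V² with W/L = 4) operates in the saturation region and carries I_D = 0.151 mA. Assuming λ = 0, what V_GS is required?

k_n = μ_nC_ox · (W/L) = 2 mA/V².
In saturation I_D = ½ k_n (V_GS − V_TN)², so V_GS − V_TN = √(2 I_D / k_n) = √(2 × 0.151 / 2) = 0.389 V.
V_GS = 1.4 + 0.389 = 1.79 V.

V_GS = 1.79 V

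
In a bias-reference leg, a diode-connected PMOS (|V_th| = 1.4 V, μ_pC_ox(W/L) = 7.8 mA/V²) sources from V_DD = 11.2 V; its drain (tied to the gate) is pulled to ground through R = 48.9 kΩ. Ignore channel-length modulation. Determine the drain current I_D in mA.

With gate tied to drain, V_SG = V_SD ≥ V_SG − |V_th|, so the device is in saturation.
KCL at the drain: ½ k_p (V_SG − |V_th|)² = (V_DD − V_SG)/R.
Let x = V_SG − 1.4. Then 191 x² + x − 9.8 = 0, giving x = 0.224 V (positive root), so V_SG = 1.62 V.
I_D = (V_DD − V_SG)/R = (11.2 − 1.62) / 48.9 = 0.196 mA.

I_D = 0.196 mA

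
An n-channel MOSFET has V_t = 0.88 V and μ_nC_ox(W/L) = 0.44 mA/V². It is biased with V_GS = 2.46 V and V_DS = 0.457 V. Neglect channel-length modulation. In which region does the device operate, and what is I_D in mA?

Triode; I_D = 0.272 mA

V_ov = V_GS − V_t = 2.46 − 0.88 = 1.58 V.
Since V_DS = 0.457 V < V_ov = 1.58 V, the device is in the triode region.
I_D = k_n [V_ov · V_DS − ½ V_DS²] = 0.44 × [1.58 × 0.457 − 0.5 × 0.457²] = 0.272 mA.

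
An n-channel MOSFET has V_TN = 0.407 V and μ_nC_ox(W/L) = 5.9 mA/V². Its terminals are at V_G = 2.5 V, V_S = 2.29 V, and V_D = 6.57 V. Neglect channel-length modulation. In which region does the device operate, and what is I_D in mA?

V_GS = V_G − V_S = 2.5 − 2.29 = 0.21 V; V_DS = V_D − V_S = 6.57 − 2.29 = 4.28 V.
V_GS = 0.21 V < V_TN = 0.407 V, so the transistor is in cutoff.

Cutoff; I_D = 0 mA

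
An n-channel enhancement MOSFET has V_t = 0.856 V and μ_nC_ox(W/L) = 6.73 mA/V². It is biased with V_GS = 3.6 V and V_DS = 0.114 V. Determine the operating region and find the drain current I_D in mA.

V_ov = V_GS − V_t = 3.6 − 0.856 = 2.74 V.
Since V_DS = 0.114 V < V_ov = 2.74 V, the device is in the triode region.
I_D = k_n [V_ov · V_DS − ½ V_DS²] = 6.73 × [2.74 × 0.114 − 0.5 × 0.114²] = 2.06 mA.

Triode; I_D = 2.06 mA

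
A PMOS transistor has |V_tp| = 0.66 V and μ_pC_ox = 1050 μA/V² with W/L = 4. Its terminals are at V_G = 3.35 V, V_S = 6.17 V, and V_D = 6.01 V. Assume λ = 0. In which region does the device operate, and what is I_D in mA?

V_SG = V_S − V_G = 6.17 − 3.35 = 2.82 V; V_SD = V_S − V_D = 6.17 − 6.01 = 0.16 V.
k_p = μ_pC_ox · (W/L) = 4.2 mA/V².
V_ov = V_SG − |V_tp| = 2.82 − 0.66 = 2.16 V.
Since V_SD = 0.16 V < V_ov = 2.16 V, the device is in the triode region.
I_D = k_p [V_ov · V_SD − ½ V_SD²] = 4.2 × [2.16 × 0.16 − 0.5 × 0.16²] = 1.4 mA.

Triode; I_D = 1.40 mA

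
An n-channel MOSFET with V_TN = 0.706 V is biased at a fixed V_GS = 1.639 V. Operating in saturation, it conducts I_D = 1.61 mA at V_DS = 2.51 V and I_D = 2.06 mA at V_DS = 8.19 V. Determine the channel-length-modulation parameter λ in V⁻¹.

With V_GS fixed, I_D ∝ (1 + λ V_DS) in saturation, so I_D2/I_D1 = (1 + λ V_DS2)/(1 + λ V_DS1).
2.06/1.61 = 1.28 = (1 + 8.19 λ)/(1 + 2.51 λ).
Solving: λ (I_D1 V_DS2 − I_D2 V_DS1) = I_D2 − I_D1, so λ = (2.06 − 1.61) / (1.61 × 8.19 − 2.06 × 2.51) = 0.45 / 8.02 = 0.0561 V⁻¹.

λ = 0.0561 V⁻¹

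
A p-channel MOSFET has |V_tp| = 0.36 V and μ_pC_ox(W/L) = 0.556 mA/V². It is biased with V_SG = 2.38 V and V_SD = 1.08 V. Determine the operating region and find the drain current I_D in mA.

V_ov = V_SG − |V_tp| = 2.38 − 0.36 = 2.02 V.
Since V_SD = 1.08 V < V_ov = 2.02 V, the device is in the triode region.
I_D = k_p [V_ov · V_SD − ½ V_SD²] = 0.556 × [2.02 × 1.08 − 0.5 × 1.08²] = 0.889 mA.

Triode; I_D = 0.889 mA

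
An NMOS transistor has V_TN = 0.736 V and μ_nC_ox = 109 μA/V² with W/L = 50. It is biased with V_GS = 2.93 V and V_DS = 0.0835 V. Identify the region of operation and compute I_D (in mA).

k_n = μ_nC_ox · (W/L) = 5.45 mA/V².
V_ov = V_GS − V_TN = 2.93 − 0.736 = 2.19 V.
Since V_DS = 0.0835 V < V_ov = 2.19 V, the device is in the triode region.
I_D = k_n [V_ov · V_DS − ½ V_DS²] = 5.45 × [2.19 × 0.0835 − 0.5 × 0.0835²] = 0.979 mA.

Triode; I_D = 0.979 mA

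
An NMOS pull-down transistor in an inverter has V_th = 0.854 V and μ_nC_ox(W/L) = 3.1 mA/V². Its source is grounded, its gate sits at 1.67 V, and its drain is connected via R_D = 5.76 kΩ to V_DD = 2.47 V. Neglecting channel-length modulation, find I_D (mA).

V_GS = V_G = 1.67 V, so V_ov = 1.67 − 0.854 = 0.816 V.
Assume saturation: I_D = ½ k_n V_ov² = 0.5 × 3.1 × 0.816² = 1.03 mA, giving V_DS = V_DD − I_D R_D = 2.47 − 1.03 × 5.76 = -3.47 V.
But -3.47 V < V_ov = 0.816 V, so the device is actually in triode.
In triode I_D = k_n[V_ov V_DS − ½ V_DS²] and I_D = (V_DD − V_DS)/R_D. Equating: 8.93 V_DS² − 15.57 V_DS + 2.47 = 0, giving V_DS = 0.176 V (the root below V_ov).
I_D = (2.47 − 0.176) / 5.76 = 0.398 mA.

I_D = 0.398 mA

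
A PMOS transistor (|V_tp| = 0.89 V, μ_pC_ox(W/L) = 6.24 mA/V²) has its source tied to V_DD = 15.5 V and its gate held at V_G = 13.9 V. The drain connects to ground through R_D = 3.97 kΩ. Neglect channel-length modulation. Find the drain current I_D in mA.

V_SG = V_DD − V_G = 15.5 − 13.9 = 1.6 V, so V_ov = 1.6 − 0.89 = 0.71 V.
Assume saturation: I_D = ½ k_p V_ov² = 0.5 × 6.24 × 0.71² = 1.57 mA, giving V_SD = V_DD − I_D R_D = 15.5 − 1.57 × 3.97 = 9.26 V.
V_SD = 9.26 V ≥ V_ov = 0.71 V, confirming saturation.

I_D = 1.57 mA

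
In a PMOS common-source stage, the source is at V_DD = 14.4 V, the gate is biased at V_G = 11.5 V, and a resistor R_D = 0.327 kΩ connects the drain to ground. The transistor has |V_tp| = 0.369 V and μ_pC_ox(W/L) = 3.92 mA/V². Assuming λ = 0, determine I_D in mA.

I_D = 12.6 mA

V_SG = V_DD − V_G = 14.4 − 11.5 = 2.9 V, so V_ov = 2.9 − 0.369 = 2.53 V.
Assume saturation: I_D = ½ k_p V_ov² = 0.5 × 3.92 × 2.53² = 12.6 mA, giving V_SD = V_DD − I_D R_D = 14.4 − 12.6 × 0.327 = 10.3 V.
V_SD = 10.3 V ≥ V_ov = 2.53 V, confirming saturation.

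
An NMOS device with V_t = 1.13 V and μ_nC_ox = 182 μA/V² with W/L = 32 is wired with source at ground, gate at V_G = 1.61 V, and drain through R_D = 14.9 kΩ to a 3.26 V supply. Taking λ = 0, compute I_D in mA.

I_D = 0.213 mA

V_GS = V_G = 1.61 V, so V_ov = 1.61 − 1.13 = 0.48 V.
k_n = μ_nC_ox · (W/L) = 5.824 mA/V².
Assume saturation: I_D = ½ k_n V_ov² = 0.5 × 5.824 × 0.48² = 0.671 mA, giving V_DS = V_DD − I_D R_D = 3.26 − 0.671 × 14.9 = -6.74 V.
But -6.74 V < V_ov = 0.48 V, so the device is actually in triode.
In triode I_D = k_n[V_ov V_DS − ½ V_DS²] and I_D = (V_DD − V_DS)/R_D. Equating: 43.4 V_DS² − 42.65 V_DS + 3.26 = 0, giving V_DS = 0.0835 V (the root below V_ov).
I_D = (3.26 − 0.0835) / 14.9 = 0.213 mA.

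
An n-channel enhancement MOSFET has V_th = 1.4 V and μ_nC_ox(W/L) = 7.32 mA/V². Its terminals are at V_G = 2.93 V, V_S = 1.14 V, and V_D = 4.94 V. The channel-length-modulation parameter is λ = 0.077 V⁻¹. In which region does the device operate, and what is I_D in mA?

Saturation; I_D = 0.720 mA

V_GS = V_G − V_S = 2.93 − 1.14 = 1.79 V; V_DS = V_D − V_S = 4.94 − 1.14 = 3.8 V.
V_ov = V_GS − V_th = 1.79 − 1.4 = 0.39 V.
Since V_DS = 3.8 V ≥ V_ov = 0.39 V, the device is in saturation.
I_D = ½ k_n V_ov² (1 + λ V_DS) = 0.5 × 7.32 × 0.39² × (1 + 0.077 × 3.8) = 0.72 mA.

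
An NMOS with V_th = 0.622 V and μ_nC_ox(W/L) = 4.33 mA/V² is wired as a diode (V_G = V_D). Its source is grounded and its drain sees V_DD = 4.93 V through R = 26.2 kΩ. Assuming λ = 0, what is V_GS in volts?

V_GS = 0.889 V

With gate tied to drain, V_GS = V_DS ≥ V_GS − V_th, so the device is in saturation.
KCL at the drain: ½ k_n (V_GS − V_th)² = (V_DD − V_GS)/R.
Let x = V_GS − 0.622. Then 56.7 x² + x − 4.308 = 0, giving x = 0.267 V (positive root), so V_GS = 0.889 V.
I_D = (V_DD − V_GS)/R = (4.93 − 0.889) / 26.2 = 0.154 mA.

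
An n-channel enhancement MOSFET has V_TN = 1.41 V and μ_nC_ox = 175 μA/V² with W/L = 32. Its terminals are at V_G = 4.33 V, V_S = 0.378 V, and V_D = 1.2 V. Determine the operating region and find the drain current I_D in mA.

Triode; I_D = 9.81 mA

V_GS = V_G − V_S = 4.33 − 0.378 = 3.95 V; V_DS = V_D − V_S = 1.2 − 0.378 = 0.822 V.
k_n = μ_nC_ox · (W/L) = 5.6 mA/V².
V_ov = V_GS − V_TN = 3.95 − 1.41 = 2.54 V.
Since V_DS = 0.822 V < V_ov = 2.54 V, the device is in the triode region.
I_D = k_n [V_ov · V_DS − ½ V_DS²] = 5.6 × [2.54 × 0.822 − 0.5 × 0.822²] = 9.81 mA.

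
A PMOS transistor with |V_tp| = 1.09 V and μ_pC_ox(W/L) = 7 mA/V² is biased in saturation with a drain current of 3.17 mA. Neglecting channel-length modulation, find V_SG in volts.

In saturation I_D = ½ k_p (V_SG − |V_tp|)², so V_SG − |V_tp| = √(2 I_D / k_p) = √(2 × 3.17 / 7) = 0.952 V.
V_SG = 1.09 + 0.952 = 2.04 V.

V_SG = 2.04 V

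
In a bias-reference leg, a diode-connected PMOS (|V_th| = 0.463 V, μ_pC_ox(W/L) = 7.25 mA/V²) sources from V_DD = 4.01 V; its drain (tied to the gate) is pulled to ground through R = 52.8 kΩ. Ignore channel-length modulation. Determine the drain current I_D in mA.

With gate tied to drain, V_SG = V_SD ≥ V_SG − |V_th|, so the device is in saturation.
KCL at the drain: ½ k_p (V_SG − |V_th|)² = (V_DD − V_SG)/R.
Let x = V_SG − 0.463. Then 191 x² + x − 3.547 = 0, giving x = 0.134 V (positive root), so V_SG = 0.597 V.
I_D = (V_DD − V_SG)/R = (4.01 − 0.597) / 52.8 = 0.0646 mA.

I_D = 0.0646 mA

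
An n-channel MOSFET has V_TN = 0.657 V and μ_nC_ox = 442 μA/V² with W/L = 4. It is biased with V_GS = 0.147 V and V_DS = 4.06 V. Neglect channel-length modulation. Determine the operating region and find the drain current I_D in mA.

Cutoff; I_D = 0 mA

V_GS = 0.147 V < V_TN = 0.657 V, so the transistor is in cutoff.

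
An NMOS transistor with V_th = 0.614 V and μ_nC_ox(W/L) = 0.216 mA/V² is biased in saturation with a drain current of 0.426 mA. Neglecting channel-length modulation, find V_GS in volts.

V_GS = 2.60 V

In saturation I_D = ½ k_n (V_GS − V_th)², so V_GS − V_th = √(2 I_D / k_n) = √(2 × 0.426 / 0.216) = 1.99 V.
V_GS = 0.614 + 1.99 = 2.6 V.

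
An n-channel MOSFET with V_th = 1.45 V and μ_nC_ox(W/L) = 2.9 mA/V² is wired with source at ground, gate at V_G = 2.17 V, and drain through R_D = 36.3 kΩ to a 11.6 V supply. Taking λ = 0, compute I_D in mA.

V_GS = V_G = 2.17 V, so V_ov = 2.17 − 1.45 = 0.72 V.
Assume saturation: I_D = ½ k_n V_ov² = 0.5 × 2.9 × 0.72² = 0.752 mA, giving V_DS = V_DD − I_D R_D = 11.6 − 0.752 × 36.3 = -15.7 V.
But -15.7 V < V_ov = 0.72 V, so the device is actually in triode.
In triode I_D = k_n[V_ov V_DS − ½ V_DS²] and I_D = (V_DD − V_DS)/R_D. Equating: 52.6 V_DS² − 76.79 V_DS + 11.6 = 0, giving V_DS = 0.171 V (the root below V_ov).
I_D = (11.6 − 0.171) / 36.3 = 0.315 mA.

I_D = 0.315 mA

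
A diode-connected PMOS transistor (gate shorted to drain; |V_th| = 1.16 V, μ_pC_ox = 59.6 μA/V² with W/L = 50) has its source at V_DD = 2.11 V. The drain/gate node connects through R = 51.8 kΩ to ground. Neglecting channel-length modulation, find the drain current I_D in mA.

With gate tied to drain, V_SG = V_SD ≥ V_SG − |V_th|, so the device is in saturation.
k_p = μ_pC_ox · (W/L) = 2.98 mA/V².
KCL at the drain: ½ k_p (V_SG − |V_th|)² = (V_DD − V_SG)/R.
Let x = V_SG − 1.16. Then 77.2 x² + x − 0.95 = 0, giving x = 0.105 V (positive root), so V_SG = 1.26 V.
I_D = (V_DD − V_SG)/R = (2.11 − 1.26) / 51.8 = 0.0163 mA.

I_D = 0.0163 mA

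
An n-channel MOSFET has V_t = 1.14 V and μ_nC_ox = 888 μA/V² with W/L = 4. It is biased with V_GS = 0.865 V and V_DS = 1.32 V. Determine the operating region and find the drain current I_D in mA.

V_GS = 0.865 V < V_t = 1.14 V, so the transistor is in cutoff.

Cutoff; I_D = 0 mA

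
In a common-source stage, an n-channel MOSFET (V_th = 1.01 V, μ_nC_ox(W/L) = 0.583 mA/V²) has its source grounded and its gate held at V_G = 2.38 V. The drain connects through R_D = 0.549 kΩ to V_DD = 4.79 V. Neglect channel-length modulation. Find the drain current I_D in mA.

I_D = 0.547 mA

V_GS = V_G = 2.38 V, so V_ov = 2.38 − 1.01 = 1.37 V.
Assume saturation: I_D = ½ k_n V_ov² = 0.5 × 0.583 × 1.37² = 0.547 mA, giving V_DS = V_DD − I_D R_D = 4.79 − 0.547 × 0.549 = 4.49 V.
V_DS = 4.49 V ≥ V_ov = 1.37 V, confirming saturation.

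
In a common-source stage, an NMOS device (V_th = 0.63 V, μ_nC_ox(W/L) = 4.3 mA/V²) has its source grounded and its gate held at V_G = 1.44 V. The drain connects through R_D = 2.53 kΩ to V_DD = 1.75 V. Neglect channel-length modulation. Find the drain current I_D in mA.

I_D = 0.612 mA

V_GS = V_G = 1.44 V, so V_ov = 1.44 − 0.63 = 0.81 V.
Assume saturation: I_D = ½ k_n V_ov² = 0.5 × 4.3 × 0.81² = 1.41 mA, giving V_DS = V_DD − I_D R_D = 1.75 − 1.41 × 2.53 = -1.82 V.
But -1.82 V < V_ov = 0.81 V, so the device is actually in triode.
In triode I_D = k_n[V_ov V_DS − ½ V_DS²] and I_D = (V_DD − V_DS)/R_D. Equating: 5.44 V_DS² − 9.812 V_DS + 1.75 = 0, giving V_DS = 0.201 V (the root below V_ov).
I_D = (1.75 − 0.201) / 2.53 = 0.612 mA.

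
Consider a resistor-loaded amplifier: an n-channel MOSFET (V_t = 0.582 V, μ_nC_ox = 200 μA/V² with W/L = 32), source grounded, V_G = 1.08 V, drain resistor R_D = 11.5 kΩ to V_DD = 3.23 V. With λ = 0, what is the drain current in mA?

I_D = 0.273 mA

V_GS = V_G = 1.08 V, so V_ov = 1.08 − 0.582 = 0.498 V.
k_n = μ_nC_ox · (W/L) = 6.4 mA/V².
Assume saturation: I_D = ½ k_n V_ov² = 0.5 × 6.4 × 0.498² = 0.794 mA, giving V_DS = V_DD − I_D R_D = 3.23 − 0.794 × 11.5 = -5.9 V.
But -5.9 V < V_ov = 0.498 V, so the device is actually in triode.
In triode I_D = k_n[V_ov V_DS − ½ V_DS²] and I_D = (V_DD − V_DS)/R_D. Equating: 36.8 V_DS² − 37.65 V_DS + 3.23 = 0, giving V_DS = 0.0945 V (the root below V_ov).
I_D = (3.23 − 0.0945) / 11.5 = 0.273 mA.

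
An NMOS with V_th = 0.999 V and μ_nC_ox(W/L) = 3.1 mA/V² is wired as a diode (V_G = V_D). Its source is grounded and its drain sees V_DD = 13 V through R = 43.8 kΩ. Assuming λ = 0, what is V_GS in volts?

With gate tied to drain, V_GS = V_DS ≥ V_GS − V_th, so the device is in saturation.
KCL at the drain: ½ k_n (V_GS − V_th)² = (V_DD − V_GS)/R.
Let x = V_GS − 0.999. Then 67.9 x² + x − 12 = 0, giving x = 0.413 V (positive root), so V_GS = 1.41 V.
I_D = (V_DD − V_GS)/R = (13 − 1.41) / 43.8 = 0.265 mA.

V_GS = 1.41 V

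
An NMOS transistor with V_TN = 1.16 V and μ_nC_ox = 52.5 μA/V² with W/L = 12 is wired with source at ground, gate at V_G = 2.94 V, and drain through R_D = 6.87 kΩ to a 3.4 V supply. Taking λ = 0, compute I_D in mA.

I_D = 0.431 mA

V_GS = V_G = 2.94 V, so V_ov = 2.94 − 1.16 = 1.78 V.
k_n = μ_nC_ox · (W/L) = 0.63 mA/V².
Assume saturation: I_D = ½ k_n V_ov² = 0.5 × 0.63 × 1.78² = 0.998 mA, giving V_DS = V_DD − I_D R_D = 3.4 − 0.998 × 6.87 = -3.46 V.
But -3.46 V < V_ov = 1.78 V, so the device is actually in triode.
In triode I_D = k_n[V_ov V_DS − ½ V_DS²] and I_D = (V_DD − V_DS)/R_D. Equating: 2.16 V_DS² − 8.704 V_DS + 3.4 = 0, giving V_DS = 0.438 V (the root below V_ov).
I_D = (3.4 − 0.438) / 6.87 = 0.431 mA.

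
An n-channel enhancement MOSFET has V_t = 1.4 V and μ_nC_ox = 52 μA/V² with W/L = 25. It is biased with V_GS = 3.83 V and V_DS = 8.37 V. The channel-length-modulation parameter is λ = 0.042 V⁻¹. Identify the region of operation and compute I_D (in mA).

Saturation; I_D = 5.19 mA

k_n = μ_nC_ox · (W/L) = 1.3 mA/V².
V_ov = V_GS − V_t = 3.83 − 1.4 = 2.43 V.
Since V_DS = 8.37 V ≥ V_ov = 2.43 V, the device is in saturation.
I_D = ½ k_n V_ov² (1 + λ V_DS) = 0.5 × 1.3 × 2.43² × (1 + 0.042 × 8.37) = 5.19 mA.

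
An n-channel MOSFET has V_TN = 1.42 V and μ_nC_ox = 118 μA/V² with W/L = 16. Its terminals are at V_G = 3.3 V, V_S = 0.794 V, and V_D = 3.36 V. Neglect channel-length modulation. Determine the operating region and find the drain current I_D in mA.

V_GS = V_G − V_S = 3.3 − 0.794 = 2.51 V; V_DS = V_D − V_S = 3.36 − 0.794 = 2.57 V.
k_n = μ_nC_ox · (W/L) = 1.888 mA/V².
V_ov = V_GS − V_TN = 2.51 − 1.42 = 1.09 V.
Since V_DS = 2.57 V ≥ V_ov = 1.09 V, the device is in saturation.
I_D = ½ k_n V_ov² = 0.5 × 1.888 × 1.09² = 1.11 mA.

Saturation; I_D = 1.11 mA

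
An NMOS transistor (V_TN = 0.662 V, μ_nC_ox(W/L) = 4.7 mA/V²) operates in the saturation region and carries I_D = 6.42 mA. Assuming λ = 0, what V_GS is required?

In saturation I_D = ½ k_n (V_GS − V_TN)², so V_GS − V_TN = √(2 I_D / k_n) = √(2 × 6.42 / 4.7) = 1.65 V.
V_GS = 0.662 + 1.65 = 2.31 V.

V_GS = 2.31 V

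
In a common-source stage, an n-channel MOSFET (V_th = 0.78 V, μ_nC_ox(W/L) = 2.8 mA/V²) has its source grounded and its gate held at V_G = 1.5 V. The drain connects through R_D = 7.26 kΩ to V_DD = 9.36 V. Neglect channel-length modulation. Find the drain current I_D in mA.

V_GS = V_G = 1.5 V, so V_ov = 1.5 − 0.78 = 0.72 V.
Assume saturation: I_D = ½ k_n V_ov² = 0.5 × 2.8 × 0.72² = 0.726 mA, giving V_DS = V_DD − I_D R_D = 9.36 − 0.726 × 7.26 = 4.09 V.
V_DS = 4.09 V ≥ V_ov = 0.72 V, confirming saturation.

I_D = 0.726 mA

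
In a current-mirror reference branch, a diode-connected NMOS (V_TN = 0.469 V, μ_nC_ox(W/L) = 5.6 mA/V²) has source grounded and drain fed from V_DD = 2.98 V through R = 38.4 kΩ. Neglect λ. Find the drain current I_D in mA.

I_D = 0.0615 mA

With gate tied to drain, V_GS = V_DS ≥ V_GS − V_TN, so the device is in saturation.
KCL at the drain: ½ k_n (V_GS − V_TN)² = (V_DD − V_GS)/R.
Let x = V_GS − 0.469. Then 108 x² + x − 2.511 = 0, giving x = 0.148 V (positive root), so V_GS = 0.617 V.
I_D = (V_DD − V_GS)/R = (2.98 − 0.617) / 38.4 = 0.0615 mA.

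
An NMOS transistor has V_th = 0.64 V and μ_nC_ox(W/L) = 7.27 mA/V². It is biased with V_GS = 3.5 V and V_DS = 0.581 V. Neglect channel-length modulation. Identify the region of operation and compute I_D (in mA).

V_ov = V_GS − V_th = 3.5 − 0.64 = 2.86 V.
Since V_DS = 0.581 V < V_ov = 2.86 V, the device is in the triode region.
I_D = k_n [V_ov · V_DS − ½ V_DS²] = 7.27 × [2.86 × 0.581 − 0.5 × 0.581²] = 10.9 mA.

Triode; I_D = 10.9 mA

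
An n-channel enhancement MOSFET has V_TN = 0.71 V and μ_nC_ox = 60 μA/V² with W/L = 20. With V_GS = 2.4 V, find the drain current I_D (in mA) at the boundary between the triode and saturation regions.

I_D = 1.71 mA

At the boundary V_DS = V_ov = V_GS − V_TN = 2.4 − 0.71 = 1.69 V.
k_n = μ_nC_ox · (W/L) = 1.2 mA/V².
I_D = ½ k_n V_ov² = 0.5 × 1.2 × 1.69² = 1.71 mA.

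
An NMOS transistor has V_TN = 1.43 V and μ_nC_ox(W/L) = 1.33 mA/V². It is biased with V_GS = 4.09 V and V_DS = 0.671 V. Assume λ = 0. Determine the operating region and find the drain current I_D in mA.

Triode; I_D = 2.07 mA

V_ov = V_GS − V_TN = 4.09 − 1.43 = 2.66 V.
Since V_DS = 0.671 V < V_ov = 2.66 V, the device is in the triode region.
I_D = k_n [V_ov · V_DS − ½ V_DS²] = 1.33 × [2.66 × 0.671 − 0.5 × 0.671²] = 2.07 mA.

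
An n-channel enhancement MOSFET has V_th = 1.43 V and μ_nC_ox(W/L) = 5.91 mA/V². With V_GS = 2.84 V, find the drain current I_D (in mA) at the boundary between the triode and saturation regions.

I_D = 5.87 mA

At the boundary V_DS = V_ov = V_GS − V_th = 2.84 − 1.43 = 1.41 V.
I_D = ½ k_n V_ov² = 0.5 × 5.91 × 1.41² = 5.87 mA.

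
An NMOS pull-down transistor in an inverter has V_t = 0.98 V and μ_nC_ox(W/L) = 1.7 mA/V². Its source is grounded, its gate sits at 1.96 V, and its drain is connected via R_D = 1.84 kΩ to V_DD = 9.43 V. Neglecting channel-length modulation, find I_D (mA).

I_D = 0.816 mA

V_GS = V_G = 1.96 V, so V_ov = 1.96 − 0.98 = 0.98 V.
Assume saturation: I_D = ½ k_n V_ov² = 0.5 × 1.7 × 0.98² = 0.816 mA, giving V_DS = V_DD − I_D R_D = 9.43 − 0.816 × 1.84 = 7.93 V.
V_DS = 7.93 V ≥ V_ov = 0.98 V, confirming saturation.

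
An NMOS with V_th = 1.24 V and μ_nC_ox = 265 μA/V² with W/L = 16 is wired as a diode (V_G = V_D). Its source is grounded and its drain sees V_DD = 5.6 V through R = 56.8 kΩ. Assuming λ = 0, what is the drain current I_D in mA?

I_D = 0.0735 mA

With gate tied to drain, V_GS = V_DS ≥ V_GS − V_th, so the device is in saturation.
k_n = μ_nC_ox · (W/L) = 4.24 mA/V².
KCL at the drain: ½ k_n (V_GS − V_th)² = (V_DD − V_GS)/R.
Let x = V_GS − 1.24. Then 120 x² + x − 4.36 = 0, giving x = 0.186 V (positive root), so V_GS = 1.43 V.
I_D = (V_DD − V_GS)/R = (5.6 − 1.43) / 56.8 = 0.0735 mA.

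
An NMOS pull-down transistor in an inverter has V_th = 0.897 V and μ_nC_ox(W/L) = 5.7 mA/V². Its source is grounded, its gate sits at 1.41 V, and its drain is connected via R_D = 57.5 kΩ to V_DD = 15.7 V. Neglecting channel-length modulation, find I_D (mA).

V_GS = V_G = 1.41 V, so V_ov = 1.41 − 0.897 = 0.513 V.
Assume saturation: I_D = ½ k_n V_ov² = 0.5 × 5.7 × 0.513² = 0.75 mA, giving V_DS = V_DD − I_D R_D = 15.7 − 0.75 × 57.5 = -27.4 V.
But -27.4 V < V_ov = 0.513 V, so the device is actually in triode.
In triode I_D = k_n[V_ov V_DS − ½ V_DS²] and I_D = (V_DD − V_DS)/R_D. Equating: 164 V_DS² − 169.1 V_DS + 15.7 = 0, giving V_DS = 0.103 V (the root below V_ov).
I_D = (15.7 − 0.103) / 57.5 = 0.271 mA.

I_D = 0.271 mA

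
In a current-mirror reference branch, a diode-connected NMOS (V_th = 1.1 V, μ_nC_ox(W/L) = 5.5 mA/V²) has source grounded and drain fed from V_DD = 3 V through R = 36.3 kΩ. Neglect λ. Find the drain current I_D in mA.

I_D = 0.0487 mA

With gate tied to drain, V_GS = V_DS ≥ V_GS − V_th, so the device is in saturation.
KCL at the drain: ½ k_n (V_GS − V_th)² = (V_DD − V_GS)/R.
Let x = V_GS − 1.1. Then 99.8 x² + x − 1.9 = 0, giving x = 0.133 V (positive root), so V_GS = 1.23 V.
I_D = (V_DD − V_GS)/R = (3 − 1.23) / 36.3 = 0.0487 mA.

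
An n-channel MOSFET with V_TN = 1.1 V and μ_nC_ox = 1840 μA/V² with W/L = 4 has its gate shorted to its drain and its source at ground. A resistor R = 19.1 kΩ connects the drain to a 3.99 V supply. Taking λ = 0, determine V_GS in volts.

With gate tied to drain, V_GS = V_DS ≥ V_GS − V_TN, so the device is in saturation.
k_n = μ_nC_ox · (W/L) = 7.36 mA/V².
KCL at the drain: ½ k_n (V_GS − V_TN)² = (V_DD − V_GS)/R.
Let x = V_GS − 1.1. Then 70.3 x² + x − 2.89 = 0, giving x = 0.196 V (positive root), so V_GS = 1.3 V.
I_D = (V_DD − V_GS)/R = (3.99 − 1.3) / 19.1 = 0.141 mA.

V_GS = 1.30 V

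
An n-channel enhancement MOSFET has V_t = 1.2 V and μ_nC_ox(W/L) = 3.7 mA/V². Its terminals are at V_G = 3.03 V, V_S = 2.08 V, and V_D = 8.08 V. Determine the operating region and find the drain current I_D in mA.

Cutoff; I_D = 0 mA

V_GS = V_G − V_S = 3.03 − 2.08 = 0.95 V; V_DS = V_D − V_S = 8.08 − 2.08 = 6 V.
V_GS = 0.95 V < V_t = 1.2 V, so the transistor is in cutoff.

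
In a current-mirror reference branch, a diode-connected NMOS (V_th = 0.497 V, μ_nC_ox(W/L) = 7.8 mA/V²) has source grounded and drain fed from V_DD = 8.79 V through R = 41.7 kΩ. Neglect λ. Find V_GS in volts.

With gate tied to drain, V_GS = V_DS ≥ V_GS − V_th, so the device is in saturation.
KCL at the drain: ½ k_n (V_GS − V_th)² = (V_DD − V_GS)/R.
Let x = V_GS − 0.497. Then 163 x² + x − 8.293 = 0, giving x = 0.223 V (positive root), so V_GS = 0.72 V.
I_D = (V_DD − V_GS)/R = (8.79 − 0.72) / 41.7 = 0.194 mA.

V_GS = 0.720 V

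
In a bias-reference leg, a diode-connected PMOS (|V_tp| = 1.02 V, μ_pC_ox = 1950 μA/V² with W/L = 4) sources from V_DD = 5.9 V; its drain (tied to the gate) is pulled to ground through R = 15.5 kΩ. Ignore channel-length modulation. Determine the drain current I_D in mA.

I_D = 0.297 mA

With gate tied to drain, V_SG = V_SD ≥ V_SG − |V_tp|, so the device is in saturation.
k_p = μ_pC_ox · (W/L) = 7.8 mA/V².
KCL at the drain: ½ k_p (V_SG − |V_tp|)² = (V_DD − V_SG)/R.
Let x = V_SG − 1.02. Then 60.4 x² + x − 4.88 = 0, giving x = 0.276 V (positive root), so V_SG = 1.3 V.
I_D = (V_DD − V_SG)/R = (5.9 − 1.3) / 15.5 = 0.297 mA.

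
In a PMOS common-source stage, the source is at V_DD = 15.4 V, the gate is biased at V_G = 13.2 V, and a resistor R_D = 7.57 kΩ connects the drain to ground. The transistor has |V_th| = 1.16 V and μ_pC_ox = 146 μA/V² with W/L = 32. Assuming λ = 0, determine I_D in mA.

V_SG = V_DD − V_G = 15.4 − 13.2 = 2.2 V, so V_ov = 2.2 − 1.16 = 1.04 V.
k_p = μ_pC_ox · (W/L) = 4.672 mA/V².
Assume saturation: I_D = ½ k_p V_ov² = 0.5 × 4.672 × 1.04² = 2.53 mA, giving V_SD = V_DD − I_D R_D = 15.4 − 2.53 × 7.57 = -3.73 V.
But -3.73 V < V_ov = 1.04 V, so the device is actually in triode.
In triode I_D = k_p[V_ov V_SD − ½ V_SD²] and I_D = (V_DD − V_SD)/R_D. Equating: 17.7 V_SD² − 37.78 V_SD + 15.4 = 0, giving V_SD = 0.548 V (the root below V_ov).
I_D = (15.4 − 0.548) / 7.57 = 1.96 mA.

I_D = 1.96 mA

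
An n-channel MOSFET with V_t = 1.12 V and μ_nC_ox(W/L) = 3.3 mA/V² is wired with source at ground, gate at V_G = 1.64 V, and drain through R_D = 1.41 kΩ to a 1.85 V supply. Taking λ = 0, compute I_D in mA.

I_D = 0.446 mA

V_GS = V_G = 1.64 V, so V_ov = 1.64 − 1.12 = 0.52 V.
Assume saturation: I_D = ½ k_n V_ov² = 0.5 × 3.3 × 0.52² = 0.446 mA, giving V_DS = V_DD − I_D R_D = 1.85 − 0.446 × 1.41 = 1.22 V.
V_DS = 1.22 V ≥ V_ov = 0.52 V, confirming saturation.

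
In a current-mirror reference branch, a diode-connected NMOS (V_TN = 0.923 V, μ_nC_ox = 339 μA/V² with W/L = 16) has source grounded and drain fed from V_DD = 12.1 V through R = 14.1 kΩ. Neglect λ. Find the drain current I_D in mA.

I_D = 0.755 mA

With gate tied to drain, V_GS = V_DS ≥ V_GS − V_TN, so the device is in saturation.
k_n = μ_nC_ox · (W/L) = 5.424 mA/V².
KCL at the drain: ½ k_n (V_GS − V_TN)² = (V_DD − V_GS)/R.
Let x = V_GS − 0.923. Then 38.2 x² + x − 11.18 = 0, giving x = 0.528 V (positive root), so V_GS = 1.45 V.
I_D = (V_DD − V_GS)/R = (12.1 − 1.45) / 14.1 = 0.755 mA.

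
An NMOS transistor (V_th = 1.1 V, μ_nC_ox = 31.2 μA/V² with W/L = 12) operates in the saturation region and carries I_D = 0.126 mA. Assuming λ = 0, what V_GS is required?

V_GS = 1.92 V

k_n = μ_nC_ox · (W/L) = 0.3744 mA/V².
In saturation I_D = ½ k_n (V_GS − V_th)², so V_GS − V_th = √(2 I_D / k_n) = √(2 × 0.126 / 0.3744) = 0.82 V.
V_GS = 1.1 + 0.82 = 1.92 V.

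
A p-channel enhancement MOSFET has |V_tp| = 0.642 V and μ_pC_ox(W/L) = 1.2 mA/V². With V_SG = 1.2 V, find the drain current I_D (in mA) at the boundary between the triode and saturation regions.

I_D = 0.187 mA

At the boundary V_SD = V_ov = V_SG − |V_tp| = 1.2 − 0.642 = 0.558 V.
I_D = ½ k_p V_ov² = 0.5 × 1.2 × 0.558² = 0.187 mA.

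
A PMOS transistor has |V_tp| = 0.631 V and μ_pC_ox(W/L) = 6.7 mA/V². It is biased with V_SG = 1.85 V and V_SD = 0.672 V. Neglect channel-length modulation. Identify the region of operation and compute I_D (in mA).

Triode; I_D = 3.98 mA

V_ov = V_SG − |V_tp| = 1.85 − 0.631 = 1.22 V.
Since V_SD = 0.672 V < V_ov = 1.22 V, the device is in the triode region.
I_D = k_p [V_ov · V_SD − ½ V_SD²] = 6.7 × [1.22 × 0.672 − 0.5 × 0.672²] = 3.98 mA.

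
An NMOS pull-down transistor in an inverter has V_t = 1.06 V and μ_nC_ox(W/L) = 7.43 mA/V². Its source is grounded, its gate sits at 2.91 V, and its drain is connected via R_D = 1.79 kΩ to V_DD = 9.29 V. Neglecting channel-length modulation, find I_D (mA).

I_D = 4.96 mA

V_GS = V_G = 2.91 V, so V_ov = 2.91 − 1.06 = 1.85 V.
Assume saturation: I_D = ½ k_n V_ov² = 0.5 × 7.43 × 1.85² = 12.7 mA, giving V_DS = V_DD − I_D R_D = 9.29 − 12.7 × 1.79 = -13.5 V.
But -13.5 V < V_ov = 1.85 V, so the device is actually in triode.
In triode I_D = k_n[V_ov V_DS − ½ V_DS²] and I_D = (V_DD − V_DS)/R_D. Equating: 6.65 V_DS² − 25.6 V_DS + 9.29 = 0, giving V_DS = 0.406 V (the root below V_ov).
I_D = (9.29 − 0.406) / 1.79 = 4.96 mA.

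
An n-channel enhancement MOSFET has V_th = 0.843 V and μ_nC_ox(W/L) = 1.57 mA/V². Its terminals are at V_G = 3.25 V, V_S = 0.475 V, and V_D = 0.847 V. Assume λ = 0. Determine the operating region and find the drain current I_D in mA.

Triode; I_D = 1.02 mA

V_GS = V_G − V_S = 3.25 − 0.475 = 2.77 V; V_DS = V_D − V_S = 0.847 − 0.475 = 0.372 V.
V_ov = V_GS − V_th = 2.77 − 0.843 = 1.93 V.
Since V_DS = 0.372 V < V_ov = 1.93 V, the device is in the triode region.
I_D = k_n [V_ov · V_DS − ½ V_DS²] = 1.57 × [1.93 × 0.372 − 0.5 × 0.372²] = 1.02 mA.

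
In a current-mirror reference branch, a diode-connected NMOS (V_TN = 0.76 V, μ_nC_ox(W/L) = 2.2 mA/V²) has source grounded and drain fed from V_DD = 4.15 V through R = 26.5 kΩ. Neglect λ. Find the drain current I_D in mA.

With gate tied to drain, V_GS = V_DS ≥ V_GS − V_TN, so the device is in saturation.
KCL at the drain: ½ k_n (V_GS − V_TN)² = (V_DD − V_GS)/R.
Let x = V_GS − 0.76. Then 29.2 x² + x − 3.39 = 0, giving x = 0.324 V (positive root), so V_GS = 1.08 V.
I_D = (V_DD − V_GS)/R = (4.15 − 1.08) / 26.5 = 0.116 mA.

I_D = 0.116 mA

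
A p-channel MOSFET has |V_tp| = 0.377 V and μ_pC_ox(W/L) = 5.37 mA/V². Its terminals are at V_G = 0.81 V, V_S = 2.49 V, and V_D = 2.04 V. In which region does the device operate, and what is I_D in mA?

Triode; I_D = 2.60 mA

V_SG = V_S − V_G = 2.49 − 0.81 = 1.68 V; V_SD = V_S − V_D = 2.49 − 2.04 = 0.45 V.
V_ov = V_SG − |V_tp| = 1.68 − 0.377 = 1.3 V.
Since V_SD = 0.45 V < V_ov = 1.3 V, the device is in the triode region.
I_D = k_p [V_ov · V_SD − ½ V_SD²] = 5.37 × [1.3 × 0.45 − 0.5 × 0.45²] = 2.6 mA.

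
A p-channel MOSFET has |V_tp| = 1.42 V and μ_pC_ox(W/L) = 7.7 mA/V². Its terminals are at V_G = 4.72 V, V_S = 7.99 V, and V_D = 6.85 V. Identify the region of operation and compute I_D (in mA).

Triode; I_D = 11.2 mA

V_SG = V_S − V_G = 7.99 − 4.72 = 3.27 V; V_SD = V_S − V_D = 7.99 − 6.85 = 1.14 V.
V_ov = V_SG − |V_tp| = 3.27 − 1.42 = 1.85 V.
Since V_SD = 1.14 V < V_ov = 1.85 V, the device is in the triode region.
I_D = k_p [V_ov · V_SD − ½ V_SD²] = 7.7 × [1.85 × 1.14 − 0.5 × 1.14²] = 11.2 mA.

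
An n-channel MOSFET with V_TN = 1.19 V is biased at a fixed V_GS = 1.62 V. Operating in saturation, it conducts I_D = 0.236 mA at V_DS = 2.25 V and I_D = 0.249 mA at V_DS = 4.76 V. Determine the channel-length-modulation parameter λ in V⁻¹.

With V_GS fixed, I_D ∝ (1 + λ V_DS) in saturation, so I_D2/I_D1 = (1 + λ V_DS2)/(1 + λ V_DS1).
0.249/0.236 = 1.055 = (1 + 4.76 λ)/(1 + 2.25 λ).
Solving: λ (I_D1 V_DS2 − I_D2 V_DS1) = I_D2 − I_D1, so λ = (0.249 − 0.236) / (0.236 × 4.76 − 0.249 × 2.25) = 0.013 / 0.563 = 0.0231 V⁻¹.

λ = 0.0231 V⁻¹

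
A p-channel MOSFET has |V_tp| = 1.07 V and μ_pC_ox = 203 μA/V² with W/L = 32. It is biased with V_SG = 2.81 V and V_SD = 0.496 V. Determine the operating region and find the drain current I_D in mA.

Triode; I_D = 4.81 mA

k_p = μ_pC_ox · (W/L) = 6.496 mA/V².
V_ov = V_SG − |V_tp| = 2.81 − 1.07 = 1.74 V.
Since V_SD = 0.496 V < V_ov = 1.74 V, the device is in the triode region.
I_D = k_p [V_ov · V_SD − ½ V_SD²] = 6.496 × [1.74 × 0.496 − 0.5 × 0.496²] = 4.81 mA.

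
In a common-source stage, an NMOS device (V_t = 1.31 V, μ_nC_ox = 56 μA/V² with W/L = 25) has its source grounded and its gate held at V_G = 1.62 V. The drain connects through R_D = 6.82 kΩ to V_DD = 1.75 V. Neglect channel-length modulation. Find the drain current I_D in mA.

I_D = 0.0673 mA

V_GS = V_G = 1.62 V, so V_ov = 1.62 − 1.31 = 0.31 V.
k_n = μ_nC_ox · (W/L) = 1.4 mA/V².
Assume saturation: I_D = ½ k_n V_ov² = 0.5 × 1.4 × 0.31² = 0.0673 mA, giving V_DS = V_DD − I_D R_D = 1.75 − 0.0673 × 6.82 = 1.29 V.
V_DS = 1.29 V ≥ V_ov = 0.31 V, confirming saturation.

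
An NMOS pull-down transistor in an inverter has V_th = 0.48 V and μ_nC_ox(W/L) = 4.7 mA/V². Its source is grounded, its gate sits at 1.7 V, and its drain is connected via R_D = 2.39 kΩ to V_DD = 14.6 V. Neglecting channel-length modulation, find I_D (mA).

V_GS = V_G = 1.7 V, so V_ov = 1.7 − 0.48 = 1.22 V.
Assume saturation: I_D = ½ k_n V_ov² = 0.5 × 4.7 × 1.22² = 3.5 mA, giving V_DS = V_DD − I_D R_D = 14.6 − 3.5 × 2.39 = 6.24 V.
V_DS = 6.24 V ≥ V_ov = 1.22 V, confirming saturation.

I_D = 3.50 mA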